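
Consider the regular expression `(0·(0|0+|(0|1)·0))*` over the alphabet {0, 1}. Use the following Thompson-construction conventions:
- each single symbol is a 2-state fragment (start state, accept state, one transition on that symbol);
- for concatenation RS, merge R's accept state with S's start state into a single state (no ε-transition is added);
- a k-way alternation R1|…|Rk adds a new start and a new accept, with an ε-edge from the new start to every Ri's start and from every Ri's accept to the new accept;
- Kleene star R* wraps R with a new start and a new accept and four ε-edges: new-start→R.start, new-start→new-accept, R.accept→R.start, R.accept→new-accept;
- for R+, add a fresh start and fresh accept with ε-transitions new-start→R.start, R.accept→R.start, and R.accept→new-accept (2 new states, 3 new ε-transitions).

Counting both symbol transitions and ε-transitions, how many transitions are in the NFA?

By structural recursion:
Each of the 6 symbol leaves contributes 1 transition (1 symbol, 0 ε).
  0+ → 4 transitions (1 symbol, 3 ε)
  0|1 → 6 transitions (2 symbol, 4 ε)
  (0|1)·0 → 7 transitions (3 symbol, 4 ε)
  0|0+|(0|1)·0 → 18 transitions (5 symbol, 13 ε)
  0·(0|0+|(0|1)·0) → 19 transitions (6 symbol, 13 ε)
  (0·(0|0+|(0|1)·0))* → 23 transitions (6 symbol, 17 ε)

23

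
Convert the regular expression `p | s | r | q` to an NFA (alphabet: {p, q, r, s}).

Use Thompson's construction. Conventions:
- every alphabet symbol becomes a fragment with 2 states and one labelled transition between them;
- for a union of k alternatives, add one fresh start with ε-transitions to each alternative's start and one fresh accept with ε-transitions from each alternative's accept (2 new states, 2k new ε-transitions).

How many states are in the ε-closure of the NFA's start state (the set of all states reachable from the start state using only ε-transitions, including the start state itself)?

5

Work bottom-up. For each fragment F, track |ε-closure(F.start)| and whether F's accept lies in that closure (i.e. whether F accepts ε). A single-symbol fragment has closure size 1 and does not accept ε.
  p | s | r | q : |ε-closure| = 1 + 1 + 1 + 1 + 1 = 5 (the new accept is not ε-reachable since no branch accepts ε)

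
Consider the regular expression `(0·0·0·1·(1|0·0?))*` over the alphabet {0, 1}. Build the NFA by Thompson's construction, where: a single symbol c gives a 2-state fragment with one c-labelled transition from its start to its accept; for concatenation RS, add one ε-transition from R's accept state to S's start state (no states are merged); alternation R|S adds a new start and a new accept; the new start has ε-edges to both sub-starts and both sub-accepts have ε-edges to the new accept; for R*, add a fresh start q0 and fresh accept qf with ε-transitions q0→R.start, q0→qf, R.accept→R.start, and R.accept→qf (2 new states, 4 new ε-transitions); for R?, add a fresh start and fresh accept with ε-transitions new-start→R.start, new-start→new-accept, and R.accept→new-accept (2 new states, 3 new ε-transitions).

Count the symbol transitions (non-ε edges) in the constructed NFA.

Recursing over subexpressions:
Each of the 7 symbol leaves contributes exactly 1 symbol transition.
  0? → 1 symbol transition
  0·0? → 2 symbol transitions
  1|0·0? → 3 symbol transitions
  0·0·0·1·(1|0·0?) → 7 symbol transitions
  (0·0·0·1·(1|0·0?))* → 7 symbol transitions

7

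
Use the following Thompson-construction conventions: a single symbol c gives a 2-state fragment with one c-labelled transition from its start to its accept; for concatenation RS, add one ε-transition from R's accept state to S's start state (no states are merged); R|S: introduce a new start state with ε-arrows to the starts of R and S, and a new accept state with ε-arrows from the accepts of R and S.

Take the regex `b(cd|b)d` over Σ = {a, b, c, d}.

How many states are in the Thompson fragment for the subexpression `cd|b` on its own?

8

Fragment for `cd|b`:
Each of the 3 symbol leaves contributes a 2-state fragment.
  cd → 4 states
  cd|b → 8 states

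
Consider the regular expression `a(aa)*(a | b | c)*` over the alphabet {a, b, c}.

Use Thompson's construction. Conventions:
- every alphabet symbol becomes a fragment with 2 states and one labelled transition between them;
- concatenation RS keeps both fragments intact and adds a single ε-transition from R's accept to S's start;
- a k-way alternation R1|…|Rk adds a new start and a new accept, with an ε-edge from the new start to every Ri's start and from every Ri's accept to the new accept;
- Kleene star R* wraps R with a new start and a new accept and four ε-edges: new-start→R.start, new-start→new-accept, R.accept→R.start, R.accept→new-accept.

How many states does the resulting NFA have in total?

18

Recursing over subexpressions:
Each of the 6 symbol leaves contributes a 2-state fragment.
  aa = 4 states
  (aa)* = 6 states
  a | b | c = 8 states
  (a | b | c)* = 10 states
  a(aa)*(a | b | c)* = 18 states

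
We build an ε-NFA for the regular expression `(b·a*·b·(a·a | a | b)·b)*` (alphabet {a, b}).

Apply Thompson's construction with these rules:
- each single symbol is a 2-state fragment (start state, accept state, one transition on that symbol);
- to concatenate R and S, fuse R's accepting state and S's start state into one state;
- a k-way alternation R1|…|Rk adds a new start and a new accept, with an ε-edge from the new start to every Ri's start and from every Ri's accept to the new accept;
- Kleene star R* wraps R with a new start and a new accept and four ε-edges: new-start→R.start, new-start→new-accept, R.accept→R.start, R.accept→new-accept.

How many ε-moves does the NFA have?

Bottom-up over the parse tree:
Each of the 8 symbol leaves contributes 0 ε-transitions.
  a* → 4 ε-transitions
  a·a → 0 ε-transitions
  a·a | a | b → 6 ε-transitions
  b·a*·b·(a·a | a | b)·b → 10 ε-transitions
  (b·a*·b·(a·a | a | b)·b)* → 14 ε-transitions

14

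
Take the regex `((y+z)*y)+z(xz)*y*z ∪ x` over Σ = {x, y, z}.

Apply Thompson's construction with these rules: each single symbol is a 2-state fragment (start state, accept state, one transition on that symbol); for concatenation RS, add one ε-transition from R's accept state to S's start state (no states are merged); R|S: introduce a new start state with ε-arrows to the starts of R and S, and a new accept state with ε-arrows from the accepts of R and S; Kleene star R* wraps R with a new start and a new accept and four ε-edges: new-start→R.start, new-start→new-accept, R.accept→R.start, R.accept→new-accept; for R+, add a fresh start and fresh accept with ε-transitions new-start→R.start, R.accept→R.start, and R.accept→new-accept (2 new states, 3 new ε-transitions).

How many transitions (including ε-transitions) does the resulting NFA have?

38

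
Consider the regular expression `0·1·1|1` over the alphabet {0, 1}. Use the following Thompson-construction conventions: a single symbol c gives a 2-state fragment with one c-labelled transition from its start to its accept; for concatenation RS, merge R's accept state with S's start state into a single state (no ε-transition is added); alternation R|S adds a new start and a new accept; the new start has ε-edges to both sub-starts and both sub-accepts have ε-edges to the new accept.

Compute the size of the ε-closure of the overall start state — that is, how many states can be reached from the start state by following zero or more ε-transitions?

3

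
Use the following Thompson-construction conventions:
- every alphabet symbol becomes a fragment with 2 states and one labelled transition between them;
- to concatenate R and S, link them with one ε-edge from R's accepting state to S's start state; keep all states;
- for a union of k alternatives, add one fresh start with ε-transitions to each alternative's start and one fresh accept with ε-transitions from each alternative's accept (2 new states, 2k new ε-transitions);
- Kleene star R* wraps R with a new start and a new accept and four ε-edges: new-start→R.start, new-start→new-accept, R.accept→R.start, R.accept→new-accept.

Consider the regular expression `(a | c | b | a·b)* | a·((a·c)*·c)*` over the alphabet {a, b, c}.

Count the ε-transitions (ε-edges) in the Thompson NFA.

Bottom-up over the parse tree:
Each of the 9 symbol leaves contributes 0 ε-transitions.
  a·b = 1 ε-transition
  a | c | b | a·b = 9 ε-transitions
  (a | c | b | a·b)* = 13 ε-transitions
  a·c = 1 ε-transition
  (a·c)* = 5 ε-transitions
  (a·c)*·c = 6 ε-transitions
  ((a·c)*·c)* = 10 ε-transitions
  a·((a·c)*·c)* = 11 ε-transitions
  (a | c | b | a·b)* | a·((a·c)*·c)* = 28 ε-transitions

28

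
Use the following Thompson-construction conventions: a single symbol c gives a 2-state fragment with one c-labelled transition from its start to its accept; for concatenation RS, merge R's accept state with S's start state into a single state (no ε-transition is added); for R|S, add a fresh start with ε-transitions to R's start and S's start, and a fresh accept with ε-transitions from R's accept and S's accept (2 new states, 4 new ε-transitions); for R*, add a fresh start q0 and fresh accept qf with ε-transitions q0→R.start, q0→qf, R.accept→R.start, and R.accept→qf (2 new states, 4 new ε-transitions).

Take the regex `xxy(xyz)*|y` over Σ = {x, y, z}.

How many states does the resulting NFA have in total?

Building bottom-up:
Each of the 7 symbol leaves contributes a 2-state fragment.
  xyz : 4 states
  (xyz)* : 6 states
  xxy(xyz)* : 9 states
  xxy(xyz)*|y : 13 states

13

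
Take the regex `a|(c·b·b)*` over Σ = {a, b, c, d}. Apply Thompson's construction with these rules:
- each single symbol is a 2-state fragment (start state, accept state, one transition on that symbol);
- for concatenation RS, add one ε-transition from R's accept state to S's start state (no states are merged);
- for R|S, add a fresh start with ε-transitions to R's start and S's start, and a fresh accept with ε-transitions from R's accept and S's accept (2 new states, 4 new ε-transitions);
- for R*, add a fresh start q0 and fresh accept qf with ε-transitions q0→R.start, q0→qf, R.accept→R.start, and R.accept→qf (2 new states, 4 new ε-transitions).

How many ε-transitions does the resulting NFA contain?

10

By structural recursion:
Each of the 4 symbol leaves contributes 0 ε-transitions.
  c·b·b = 2 ε-transitions
  (c·b·b)* = 6 ε-transitions
  a|(c·b·b)* = 10 ε-transitions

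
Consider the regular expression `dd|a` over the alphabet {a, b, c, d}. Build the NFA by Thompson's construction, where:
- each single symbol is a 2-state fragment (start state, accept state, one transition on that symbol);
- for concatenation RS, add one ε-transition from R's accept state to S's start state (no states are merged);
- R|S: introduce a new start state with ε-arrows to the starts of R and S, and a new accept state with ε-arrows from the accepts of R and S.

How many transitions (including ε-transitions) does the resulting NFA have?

8

Building bottom-up:
Each of the 3 symbol leaves contributes 1 transition (1 symbol, 0 ε).
  dd : 3 transitions (2 symbol, 1 ε)
  dd|a : 8 transitions (3 symbol, 5 ε)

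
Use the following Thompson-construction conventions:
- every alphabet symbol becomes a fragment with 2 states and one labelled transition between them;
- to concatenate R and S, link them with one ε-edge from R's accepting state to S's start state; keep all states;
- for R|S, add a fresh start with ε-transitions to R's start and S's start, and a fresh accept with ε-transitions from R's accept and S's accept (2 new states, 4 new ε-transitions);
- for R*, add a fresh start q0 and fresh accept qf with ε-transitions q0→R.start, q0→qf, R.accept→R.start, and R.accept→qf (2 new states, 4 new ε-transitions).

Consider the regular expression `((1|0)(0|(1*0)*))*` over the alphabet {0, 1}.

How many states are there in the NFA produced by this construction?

Bottom-up over the parse tree:
Each of the 5 symbol leaves contributes a 2-state fragment.
  1|0 → 6 states
  1* → 4 states
  1*0 → 6 states
  (1*0)* → 8 states
  0|(1*0)* → 12 states
  (1|0)(0|(1*0)*) → 18 states
  ((1|0)(0|(1*0)*))* → 20 states

20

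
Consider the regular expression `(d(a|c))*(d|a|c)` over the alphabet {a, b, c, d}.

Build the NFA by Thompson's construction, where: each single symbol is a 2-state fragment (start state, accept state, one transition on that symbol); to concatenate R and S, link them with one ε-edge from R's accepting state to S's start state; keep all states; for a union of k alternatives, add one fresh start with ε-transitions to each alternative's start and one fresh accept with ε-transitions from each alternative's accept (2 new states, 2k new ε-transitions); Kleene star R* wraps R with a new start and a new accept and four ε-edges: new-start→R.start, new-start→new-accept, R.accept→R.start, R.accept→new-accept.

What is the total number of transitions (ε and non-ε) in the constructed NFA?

Bottom-up over the parse tree:
Each of the 6 symbol leaves contributes 1 transition (1 symbol, 0 ε).
  a|c = 6 transitions (2 symbol, 4 ε)
  d(a|c) = 8 transitions (3 symbol, 5 ε)
  (d(a|c))* = 12 transitions (3 symbol, 9 ε)
  d|a|c = 9 transitions (3 symbol, 6 ε)
  (d(a|c))*(d|a|c) = 22 transitions (6 symbol, 16 ε)

22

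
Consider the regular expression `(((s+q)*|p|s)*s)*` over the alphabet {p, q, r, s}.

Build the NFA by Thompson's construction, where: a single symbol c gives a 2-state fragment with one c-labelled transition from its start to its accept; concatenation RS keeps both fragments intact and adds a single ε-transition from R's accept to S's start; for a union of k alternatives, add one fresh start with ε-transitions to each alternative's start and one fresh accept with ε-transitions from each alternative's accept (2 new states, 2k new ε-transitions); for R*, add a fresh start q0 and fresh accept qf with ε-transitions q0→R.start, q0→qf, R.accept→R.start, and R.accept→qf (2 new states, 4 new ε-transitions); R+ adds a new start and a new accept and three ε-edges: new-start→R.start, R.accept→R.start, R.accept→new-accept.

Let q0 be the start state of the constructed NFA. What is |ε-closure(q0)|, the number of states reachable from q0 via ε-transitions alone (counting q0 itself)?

Work bottom-up. For each fragment F, track |ε-closure(F.start)| and whether F's accept lies in that closure (i.e. whether F accepts ε). A single-symbol fragment has closure size 1 and does not accept ε.
  s+ → |closure| = 1 + 1 = 2 (the body doesn't accept ε, so the new accept is not reached)
  s+q → same as the first factor's closure: |closure| = 2
  (s+q)* → the star's fresh start ε-reaches both the body's start and the fresh accept: |closure| = 2 + 2 = 4
  (s+q)*|p|s → new start ε-reaches every alternative's start; at least one alternative accepts ε, so the union's new accept is reached too: |closure| = 1 + 4 + 1 + 1 + 1 = 8
  ((s+q)*|p|s)* → |closure| = 1 (new start) + 8 (body) + 1 (new accept) = 10
  ((s+q)*|p|s)*s → |closure| = 10 + 1 = 11 (closure spills across the concat boundary because the left factor accepts ε)
  (((s+q)*|p|s)*s)* → new start has ε-edges to the inner start and to the new accept, so |closure| = 2 + 11 = 13

13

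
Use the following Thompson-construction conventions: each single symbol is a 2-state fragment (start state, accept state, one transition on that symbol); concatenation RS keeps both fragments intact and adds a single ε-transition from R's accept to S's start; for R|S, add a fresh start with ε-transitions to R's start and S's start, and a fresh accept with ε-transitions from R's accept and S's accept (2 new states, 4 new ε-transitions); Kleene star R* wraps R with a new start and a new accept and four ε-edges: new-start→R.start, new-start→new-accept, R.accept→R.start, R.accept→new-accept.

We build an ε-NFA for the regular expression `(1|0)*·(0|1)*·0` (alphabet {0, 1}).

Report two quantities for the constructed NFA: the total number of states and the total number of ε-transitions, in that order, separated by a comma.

Bottom-up over the parse tree:
Each of the 5 symbol leaves contributes 2 states and 0 ε-transitions.
  1|0 : 6 states, 4 ε-transitions
  (1|0)* : 8 states, 8 ε-transitions
  0|1 : 6 states, 4 ε-transitions
  (0|1)* : 8 states, 8 ε-transitions
  (1|0)*·(0|1)*·0 : 18 states, 18 ε-transitions

18, 18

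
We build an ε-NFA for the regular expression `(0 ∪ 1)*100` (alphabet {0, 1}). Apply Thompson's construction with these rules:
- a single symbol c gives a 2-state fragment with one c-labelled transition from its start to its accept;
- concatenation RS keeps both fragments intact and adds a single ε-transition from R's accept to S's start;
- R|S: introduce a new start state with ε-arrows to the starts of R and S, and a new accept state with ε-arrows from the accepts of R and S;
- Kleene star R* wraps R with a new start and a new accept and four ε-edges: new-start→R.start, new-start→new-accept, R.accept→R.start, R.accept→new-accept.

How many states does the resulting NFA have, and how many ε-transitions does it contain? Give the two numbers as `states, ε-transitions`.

Recursing over subexpressions:
Each of the 5 symbol leaves contributes 2 states and 0 ε-transitions.
  0 ∪ 1 → 6 states, 4 ε-transitions
  (0 ∪ 1)* → 8 states, 8 ε-transitions
  (0 ∪ 1)*100 → 14 states, 11 ε-transitions

14, 11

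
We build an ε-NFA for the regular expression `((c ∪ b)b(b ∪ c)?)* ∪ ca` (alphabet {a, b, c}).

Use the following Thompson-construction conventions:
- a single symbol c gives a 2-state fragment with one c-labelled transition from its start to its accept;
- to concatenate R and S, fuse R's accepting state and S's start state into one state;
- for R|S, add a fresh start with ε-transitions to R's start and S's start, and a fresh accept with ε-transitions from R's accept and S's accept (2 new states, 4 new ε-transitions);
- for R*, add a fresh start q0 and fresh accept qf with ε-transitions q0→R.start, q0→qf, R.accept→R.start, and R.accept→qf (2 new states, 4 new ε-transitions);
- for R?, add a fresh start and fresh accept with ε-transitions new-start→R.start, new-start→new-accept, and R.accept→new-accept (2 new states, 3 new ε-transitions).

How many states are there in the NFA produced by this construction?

21

Per subexpression:
Each of the 7 symbol leaves contributes a 2-state fragment.
  c ∪ b → 6 states
  b ∪ c → 6 states
  (b ∪ c)? → 8 states
  (c ∪ b)b(b ∪ c)? → 14 states
  ((c ∪ b)b(b ∪ c)?)* → 16 states
  ca → 3 states
  ((c ∪ b)b(b ∪ c)?)* ∪ ca → 21 states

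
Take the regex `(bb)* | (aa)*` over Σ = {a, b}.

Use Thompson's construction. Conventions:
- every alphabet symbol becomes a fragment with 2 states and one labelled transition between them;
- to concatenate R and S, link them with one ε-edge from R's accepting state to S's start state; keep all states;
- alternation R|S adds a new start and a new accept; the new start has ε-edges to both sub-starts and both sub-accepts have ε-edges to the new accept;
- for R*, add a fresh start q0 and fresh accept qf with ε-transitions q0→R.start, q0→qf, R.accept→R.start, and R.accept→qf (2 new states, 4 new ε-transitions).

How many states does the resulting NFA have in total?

14

By structural recursion:
Each of the 4 symbol leaves contributes a 2-state fragment.
  bb = 4 states
  (bb)* = 6 states
  aa = 4 states
  (aa)* = 6 states
  (bb)* | (aa)* = 14 states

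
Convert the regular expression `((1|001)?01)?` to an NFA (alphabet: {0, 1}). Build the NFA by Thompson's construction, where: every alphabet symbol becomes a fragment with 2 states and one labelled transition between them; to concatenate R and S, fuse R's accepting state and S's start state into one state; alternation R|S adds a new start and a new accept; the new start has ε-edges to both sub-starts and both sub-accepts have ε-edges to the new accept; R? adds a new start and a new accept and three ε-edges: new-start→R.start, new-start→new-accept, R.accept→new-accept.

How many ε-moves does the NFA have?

10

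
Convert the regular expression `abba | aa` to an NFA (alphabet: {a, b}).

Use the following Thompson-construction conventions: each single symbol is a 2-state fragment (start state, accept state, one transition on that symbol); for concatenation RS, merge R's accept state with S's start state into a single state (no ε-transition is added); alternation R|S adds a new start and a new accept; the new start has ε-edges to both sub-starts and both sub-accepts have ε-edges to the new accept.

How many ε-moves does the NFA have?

By structural recursion:
Each of the 6 symbol leaves contributes 0 ε-transitions.
  abba : 0 ε-transitions
  aa : 0 ε-transitions
  abba | aa : 4 ε-transitions

4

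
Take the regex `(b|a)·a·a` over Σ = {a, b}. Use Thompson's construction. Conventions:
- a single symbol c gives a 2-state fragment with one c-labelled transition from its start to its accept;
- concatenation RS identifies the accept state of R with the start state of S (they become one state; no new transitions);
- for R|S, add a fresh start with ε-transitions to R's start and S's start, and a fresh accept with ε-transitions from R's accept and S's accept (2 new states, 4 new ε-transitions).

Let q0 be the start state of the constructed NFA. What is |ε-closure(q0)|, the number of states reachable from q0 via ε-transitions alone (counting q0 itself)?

Let C(F) = |ε-closure(F.start)| within fragment F, and note whether F accepts ε. Symbol fragments have C = 1 and do not accept ε. Then:
  b|a — |closure| = 1 + 1 + 1 = 3 (the new accept is not ε-reachable since no branch accepts ε)
  (b|a)·a·a — |closure| equals the left operand's closure size = 3 (its accept is not ε-reachable, so the closure stops there)

3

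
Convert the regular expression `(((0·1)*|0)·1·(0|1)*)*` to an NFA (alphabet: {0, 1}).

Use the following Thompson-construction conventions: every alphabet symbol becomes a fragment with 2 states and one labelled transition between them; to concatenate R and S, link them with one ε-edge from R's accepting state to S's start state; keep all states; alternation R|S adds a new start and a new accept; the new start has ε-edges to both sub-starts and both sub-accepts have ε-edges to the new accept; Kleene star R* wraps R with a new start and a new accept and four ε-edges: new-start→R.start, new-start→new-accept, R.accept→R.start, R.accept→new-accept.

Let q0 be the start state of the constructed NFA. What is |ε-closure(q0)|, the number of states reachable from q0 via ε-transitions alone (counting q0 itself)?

9

Work bottom-up. For each fragment F, track |ε-closure(F.start)| and whether F's accept lies in that closure (i.e. whether F accepts ε). A single-symbol fragment has closure size 1 and does not accept ε.
  0·1 — |ε-closure| equals the left operand's closure size = 1 (its accept is not ε-reachable, so the closure stops there)
  (0·1)* — the star's fresh start ε-reaches both the body's start and the fresh accept: |ε-closure| = 2 + 1 = 3
  (0·1)*|0 — new start ε-reaches every alternative's start; at least one alternative accepts ε, so the union's new accept is reached too: |ε-closure| = 1 + 3 + 1 + 1 = 6
  0|1 — new start ε-reaches every alternative's start; none of them accept ε, so the new accept is not reached: |ε-closure| = 1 + 1 + 1 = 3
  (0|1)* — |ε-closure| = 1 (new start) + 3 (body) + 1 (new accept) = 5
  ((0·1)*|0)·1·(0|1)* — the left operand accepts ε, so the closure extends into the next operand (via the concat ε-link); |ε-closure| = 6 + 1 = 7
  (((0·1)*|0)·1·(0|1)*)* — |ε-closure| = 1 (new start) + 7 (body) + 1 (new accept) = 9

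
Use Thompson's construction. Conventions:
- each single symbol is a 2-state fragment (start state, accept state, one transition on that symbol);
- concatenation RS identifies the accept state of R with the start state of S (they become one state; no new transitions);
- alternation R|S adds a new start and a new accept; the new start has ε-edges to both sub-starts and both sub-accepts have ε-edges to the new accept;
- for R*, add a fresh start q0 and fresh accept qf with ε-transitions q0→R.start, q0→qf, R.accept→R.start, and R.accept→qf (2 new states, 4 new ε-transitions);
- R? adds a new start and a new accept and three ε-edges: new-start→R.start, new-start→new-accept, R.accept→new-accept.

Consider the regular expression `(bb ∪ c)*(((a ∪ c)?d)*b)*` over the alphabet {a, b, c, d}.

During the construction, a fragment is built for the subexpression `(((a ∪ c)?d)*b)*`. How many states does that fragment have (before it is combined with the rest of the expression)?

14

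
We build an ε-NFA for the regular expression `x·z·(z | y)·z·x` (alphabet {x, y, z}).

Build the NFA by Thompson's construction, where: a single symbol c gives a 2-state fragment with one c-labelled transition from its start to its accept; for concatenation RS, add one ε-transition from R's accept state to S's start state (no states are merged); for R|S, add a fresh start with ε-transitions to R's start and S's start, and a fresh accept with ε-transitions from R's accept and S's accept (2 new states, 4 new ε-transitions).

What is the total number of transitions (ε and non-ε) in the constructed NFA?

Recursing over subexpressions:
Each of the 6 symbol leaves contributes 1 transition (1 symbol, 0 ε).
  z | y → 6 transitions (2 symbol, 4 ε)
  x·z·(z | y)·z·x → 14 transitions (6 symbol, 8 ε)

14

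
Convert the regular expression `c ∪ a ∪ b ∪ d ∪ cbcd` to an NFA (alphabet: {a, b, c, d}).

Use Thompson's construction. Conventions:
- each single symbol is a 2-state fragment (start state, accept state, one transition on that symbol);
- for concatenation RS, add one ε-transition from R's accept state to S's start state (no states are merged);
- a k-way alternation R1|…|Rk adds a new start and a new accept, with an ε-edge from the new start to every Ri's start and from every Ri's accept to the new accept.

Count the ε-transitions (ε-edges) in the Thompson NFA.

By structural recursion:
Each of the 8 symbol leaves contributes 0 ε-transitions.
  cbcd — 3 ε-transitions
  c ∪ a ∪ b ∪ d ∪ cbcd — 13 ε-transitions

13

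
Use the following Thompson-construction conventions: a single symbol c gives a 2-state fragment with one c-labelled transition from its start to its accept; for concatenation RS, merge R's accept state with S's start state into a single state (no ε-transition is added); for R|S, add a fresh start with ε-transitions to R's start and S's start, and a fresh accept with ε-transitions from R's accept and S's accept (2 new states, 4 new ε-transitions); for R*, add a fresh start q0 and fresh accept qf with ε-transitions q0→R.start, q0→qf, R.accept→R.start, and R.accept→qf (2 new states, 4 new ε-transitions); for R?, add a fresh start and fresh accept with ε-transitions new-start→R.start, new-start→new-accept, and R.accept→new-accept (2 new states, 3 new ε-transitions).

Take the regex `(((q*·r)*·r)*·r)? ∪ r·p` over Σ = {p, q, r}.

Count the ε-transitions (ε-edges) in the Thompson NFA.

19

Building bottom-up:
Each of the 6 symbol leaves contributes 0 ε-transitions.
  q* : 4 ε-transitions
  q*·r : 4 ε-transitions
  (q*·r)* : 8 ε-transitions
  (q*·r)*·r : 8 ε-transitions
  ((q*·r)*·r)* : 12 ε-transitions
  ((q*·r)*·r)*·r : 12 ε-transitions
  (((q*·r)*·r)*·r)? : 15 ε-transitions
  r·p : 0 ε-transitions
  (((q*·r)*·r)*·r)? ∪ r·p : 19 ε-transitions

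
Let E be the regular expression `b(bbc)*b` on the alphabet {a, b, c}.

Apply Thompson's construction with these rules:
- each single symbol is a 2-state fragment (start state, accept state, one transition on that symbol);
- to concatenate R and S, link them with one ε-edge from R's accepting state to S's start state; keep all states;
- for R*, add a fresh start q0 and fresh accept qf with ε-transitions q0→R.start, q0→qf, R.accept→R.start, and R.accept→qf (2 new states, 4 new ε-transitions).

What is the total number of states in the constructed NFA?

12

Building bottom-up:
Each of the 5 symbol leaves contributes a 2-state fragment.
  bbc : 6 states
  (bbc)* : 8 states
  b(bbc)*b : 12 states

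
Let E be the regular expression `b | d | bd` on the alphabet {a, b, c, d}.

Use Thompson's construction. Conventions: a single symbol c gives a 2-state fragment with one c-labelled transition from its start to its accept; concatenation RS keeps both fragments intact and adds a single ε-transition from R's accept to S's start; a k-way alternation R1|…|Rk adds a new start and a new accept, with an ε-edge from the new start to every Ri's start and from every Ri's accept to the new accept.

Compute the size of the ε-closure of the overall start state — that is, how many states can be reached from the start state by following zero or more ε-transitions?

4

Work bottom-up. For each fragment F, track |ε-closure(F.start)| and whether F's accept lies in that closure (i.e. whether F accepts ε). A single-symbol fragment has closure size 1 and does not accept ε.
  bd — same as the first factor's closure: |ε-closure| = 1
  b | d | bd — |ε-closure| = 1 + 1 + 1 + 1 = 4 (the new accept is not ε-reachable since no branch accepts ε)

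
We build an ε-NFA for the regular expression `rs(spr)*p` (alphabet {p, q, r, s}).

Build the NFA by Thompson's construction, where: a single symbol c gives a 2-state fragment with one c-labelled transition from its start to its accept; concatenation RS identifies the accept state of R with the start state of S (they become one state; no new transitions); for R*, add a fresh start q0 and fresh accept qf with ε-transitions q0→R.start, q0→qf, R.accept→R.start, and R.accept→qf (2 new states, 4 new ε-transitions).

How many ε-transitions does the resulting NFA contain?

4

Bottom-up over the parse tree:
Each of the 6 symbol leaves contributes 0 ε-transitions.
  spr → 0 ε-transitions
  (spr)* → 4 ε-transitions
  rs(spr)*p → 4 ε-transitions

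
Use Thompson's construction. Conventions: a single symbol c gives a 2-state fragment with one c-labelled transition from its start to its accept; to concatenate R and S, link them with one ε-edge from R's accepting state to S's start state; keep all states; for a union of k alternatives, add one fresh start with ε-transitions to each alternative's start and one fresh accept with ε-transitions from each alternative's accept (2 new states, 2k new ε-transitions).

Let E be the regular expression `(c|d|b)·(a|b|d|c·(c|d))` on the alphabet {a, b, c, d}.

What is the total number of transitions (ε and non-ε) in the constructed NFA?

29

Bottom-up over the parse tree:
Each of the 9 symbol leaves contributes 1 transition (1 symbol, 0 ε).
  c|d|b : 9 transitions (3 symbol, 6 ε)
  c|d : 6 transitions (2 symbol, 4 ε)
  c·(c|d) : 8 transitions (3 symbol, 5 ε)
  a|b|d|c·(c|d) : 19 transitions (6 symbol, 13 ε)
  (c|d|b)·(a|b|d|c·(c|d)) : 29 transitions (9 symbol, 20 ε)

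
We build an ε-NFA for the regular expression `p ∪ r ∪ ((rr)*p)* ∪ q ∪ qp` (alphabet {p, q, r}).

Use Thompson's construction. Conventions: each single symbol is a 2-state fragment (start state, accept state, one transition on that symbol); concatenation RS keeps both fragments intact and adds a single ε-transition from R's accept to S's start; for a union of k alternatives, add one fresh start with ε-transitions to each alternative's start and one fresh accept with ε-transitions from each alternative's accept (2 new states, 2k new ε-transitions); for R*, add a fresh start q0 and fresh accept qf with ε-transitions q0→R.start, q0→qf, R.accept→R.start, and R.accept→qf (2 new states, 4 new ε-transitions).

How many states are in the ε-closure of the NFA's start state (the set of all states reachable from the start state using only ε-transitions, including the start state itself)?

Compute the ε-closure size of each fragment's start state recursively; a symbol fragment's start has no outgoing ε-edge, so its closure is just itself (size 1).
  rr : same as the first factor's closure: |ε-closure| = 1
  (rr)* : |ε-closure| = 1 (new start) + 1 (body) + 1 (new accept) = 3
  (rr)*p : |ε-closure| = 3 + 1 = 4 (closure spills across the concat boundary because the left factor accepts ε)
  ((rr)*p)* : |ε-closure| = 1 (new start) + 4 (body) + 1 (new accept) = 6
  qp : same as the first factor's closure: |ε-closure| = 1
  p ∪ r ∪ ((rr)*p)* ∪ q ∪ qp : |ε-closure| = 1 (new start) + (1 + 1 + 6 + 1 + 1) + 1 (new accept, since some branch ε-reaches its own accept) = 12

12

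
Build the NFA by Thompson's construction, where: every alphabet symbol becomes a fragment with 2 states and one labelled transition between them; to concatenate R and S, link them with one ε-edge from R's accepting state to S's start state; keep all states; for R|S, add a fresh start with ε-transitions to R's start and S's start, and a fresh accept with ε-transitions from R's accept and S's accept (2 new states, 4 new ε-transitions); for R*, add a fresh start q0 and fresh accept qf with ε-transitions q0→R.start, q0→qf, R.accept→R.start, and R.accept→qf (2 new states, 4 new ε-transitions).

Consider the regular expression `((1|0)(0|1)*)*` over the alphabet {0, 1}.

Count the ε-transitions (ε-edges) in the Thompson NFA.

17

Per subexpression:
Each of the 4 symbol leaves contributes 0 ε-transitions.
  1|0 = 4 ε-transitions
  0|1 = 4 ε-transitions
  (0|1)* = 8 ε-transitions
  (1|0)(0|1)* = 13 ε-transitions
  ((1|0)(0|1)*)* = 17 ε-transitions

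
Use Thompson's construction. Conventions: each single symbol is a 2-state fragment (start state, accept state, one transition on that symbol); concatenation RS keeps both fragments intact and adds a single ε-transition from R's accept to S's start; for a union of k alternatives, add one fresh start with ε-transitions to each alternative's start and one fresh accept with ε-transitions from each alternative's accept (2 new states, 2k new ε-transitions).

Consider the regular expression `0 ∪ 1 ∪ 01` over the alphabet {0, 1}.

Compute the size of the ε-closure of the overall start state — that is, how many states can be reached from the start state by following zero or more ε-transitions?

4

Work bottom-up. For each fragment F, track |ε-closure(F.start)| and whether F's accept lies in that closure (i.e. whether F accepts ε). A single-symbol fragment has closure size 1 and does not accept ε.
  01 → C equals the left operand's closure size = 1 (its accept is not ε-reachable, so the closure stops there)
  0 ∪ 1 ∪ 01 → new start ε-reaches every alternative's start; none of them accept ε, so the new accept is not reached: C = 1 + 1 + 1 + 1 = 4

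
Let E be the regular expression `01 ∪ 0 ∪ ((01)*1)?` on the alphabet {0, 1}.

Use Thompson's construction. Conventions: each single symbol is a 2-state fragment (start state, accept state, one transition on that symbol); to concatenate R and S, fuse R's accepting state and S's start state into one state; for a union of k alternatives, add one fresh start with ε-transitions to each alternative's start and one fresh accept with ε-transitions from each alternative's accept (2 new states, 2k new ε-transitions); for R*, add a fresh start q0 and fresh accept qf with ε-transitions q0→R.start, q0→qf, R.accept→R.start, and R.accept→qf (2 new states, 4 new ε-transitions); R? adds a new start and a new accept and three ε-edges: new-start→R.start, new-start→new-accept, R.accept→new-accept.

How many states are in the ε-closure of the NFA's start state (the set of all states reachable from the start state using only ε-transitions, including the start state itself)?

9

Work bottom-up. For each fragment F, track |ε-closure(F.start)| and whether F's accept lies in that closure (i.e. whether F accepts ε). A single-symbol fragment has closure size 1 and does not accept ε.
  01 — same as the first factor's closure: |ε-closure| = 1
  01 — same as the first factor's closure: |ε-closure| = 1
  (01)* — the star's fresh start ε-reaches both the body's start and the fresh accept: |ε-closure| = 2 + 1 = 3
  (01)*1 — |ε-closure| = 3 + (1−1) = 3 (closure spills across the concat boundary because the left factor accepts ε)
  ((01)*1)? — new start has ε-edges to the inner start and to the new accept, so |ε-closure| = 2 + 3 = 5
  01 ∪ 0 ∪ ((01)*1)? — |ε-closure| = 1 (new start) + (1 + 1 + 5) + 1 (new accept, since some branch ε-reaches its own accept) = 9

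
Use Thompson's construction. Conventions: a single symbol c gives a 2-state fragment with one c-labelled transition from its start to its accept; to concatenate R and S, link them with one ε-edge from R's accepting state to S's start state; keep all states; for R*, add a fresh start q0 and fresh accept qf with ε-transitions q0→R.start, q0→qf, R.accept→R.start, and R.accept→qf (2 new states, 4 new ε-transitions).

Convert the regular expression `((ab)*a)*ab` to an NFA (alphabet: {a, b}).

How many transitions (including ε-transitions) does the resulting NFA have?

17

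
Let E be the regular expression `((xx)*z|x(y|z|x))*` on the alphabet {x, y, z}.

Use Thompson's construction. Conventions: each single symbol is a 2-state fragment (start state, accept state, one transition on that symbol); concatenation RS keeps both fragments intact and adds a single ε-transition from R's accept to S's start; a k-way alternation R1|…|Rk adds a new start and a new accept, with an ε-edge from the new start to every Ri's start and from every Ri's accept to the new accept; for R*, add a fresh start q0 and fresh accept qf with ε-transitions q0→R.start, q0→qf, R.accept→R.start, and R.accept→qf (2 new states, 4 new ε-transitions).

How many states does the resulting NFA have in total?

22

By structural recursion:
Each of the 7 symbol leaves contributes a 2-state fragment.
  xx — 4 states
  (xx)* — 6 states
  (xx)*z — 8 states
  y|z|x — 8 states
  x(y|z|x) — 10 states
  (xx)*z|x(y|z|x) — 20 states
  ((xx)*z|x(y|z|x))* — 22 states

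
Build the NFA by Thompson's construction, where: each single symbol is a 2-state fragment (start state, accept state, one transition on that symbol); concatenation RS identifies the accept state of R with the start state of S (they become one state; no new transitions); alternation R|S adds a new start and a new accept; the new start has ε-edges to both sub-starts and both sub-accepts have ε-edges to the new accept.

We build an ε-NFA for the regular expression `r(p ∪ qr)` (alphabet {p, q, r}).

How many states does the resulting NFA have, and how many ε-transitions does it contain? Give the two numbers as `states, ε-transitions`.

8, 4

Bottom-up over the parse tree:
Each of the 4 symbol leaves contributes 2 states and 0 ε-transitions.
  qr → 3 states, 0 ε-transitions
  p ∪ qr → 7 states, 4 ε-transitions
  r(p ∪ qr) → 8 states, 4 ε-transitions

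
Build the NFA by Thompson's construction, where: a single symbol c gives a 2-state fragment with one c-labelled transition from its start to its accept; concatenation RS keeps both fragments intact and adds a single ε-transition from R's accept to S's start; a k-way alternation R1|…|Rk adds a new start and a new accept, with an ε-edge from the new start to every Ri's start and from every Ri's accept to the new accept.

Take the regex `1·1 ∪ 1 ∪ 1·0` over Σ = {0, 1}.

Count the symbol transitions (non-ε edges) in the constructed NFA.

Building bottom-up:
Each of the 5 symbol leaves contributes exactly 1 symbol transition.
  1·1 — 2 symbol transitions
  1·0 — 2 symbol transitions
  1·1 ∪ 1 ∪ 1·0 — 5 symbol transitions

5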